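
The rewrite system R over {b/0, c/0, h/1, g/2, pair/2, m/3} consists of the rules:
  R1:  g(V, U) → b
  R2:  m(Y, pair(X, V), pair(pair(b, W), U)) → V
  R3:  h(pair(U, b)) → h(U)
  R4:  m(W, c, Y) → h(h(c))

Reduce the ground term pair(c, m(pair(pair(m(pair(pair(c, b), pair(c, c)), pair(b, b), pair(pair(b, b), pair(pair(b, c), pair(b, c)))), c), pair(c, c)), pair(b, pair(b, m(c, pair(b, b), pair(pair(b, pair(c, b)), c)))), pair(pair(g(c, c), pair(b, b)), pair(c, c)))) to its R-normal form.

1. pair(c, m(pair(pair(m(pair(pair(c, b), pair(c, c)), pair(b, b), pair(pair(b, b), pair(pair(b, c), pair(b, c)))), c), pair(c, c)), pair(b, pair(b, m(c, pair(b, b), pair(pair(b, pair(c, b)), c)))), pair(pair(g(c, c), pair(b, b)), pair(c, c))))  →  pair(c, m(pair(pair(b, c), pair(c, c)), pair(b, pair(b, m(c, pair(b, b), pair(pair(b, pair(c, b)), c)))), pair(pair(g(c, c), pair(b, b)), pair(c, c))))   [R2 at 2.1.1.1]
2. pair(c, m(pair(pair(b, c), pair(c, c)), pair(b, pair(b, m(c, pair(b, b), pair(pair(b, pair(c, b)), c)))), pair(pair(g(c, c), pair(b, b)), pair(c, c))))  →  pair(c, m(pair(pair(b, c), pair(c, c)), pair(b, pair(b, b)), pair(pair(g(c, c), pair(b, b)), pair(c, c))))   [R2 at 2.2.2.2]
3. pair(c, m(pair(pair(b, c), pair(c, c)), pair(b, pair(b, b)), pair(pair(g(c, c), pair(b, b)), pair(c, c))))  →  pair(c, m(pair(pair(b, c), pair(c, c)), pair(b, pair(b, b)), pair(pair(b, pair(b, b)), pair(c, c))))   [R1 at 2.3.1.1]
4. pair(c, m(pair(pair(b, c), pair(c, c)), pair(b, pair(b, b)), pair(pair(b, pair(b, b)), pair(c, c))))  →  pair(c, pair(b, b))   [R2 at 2]

pair(c, pair(b, b))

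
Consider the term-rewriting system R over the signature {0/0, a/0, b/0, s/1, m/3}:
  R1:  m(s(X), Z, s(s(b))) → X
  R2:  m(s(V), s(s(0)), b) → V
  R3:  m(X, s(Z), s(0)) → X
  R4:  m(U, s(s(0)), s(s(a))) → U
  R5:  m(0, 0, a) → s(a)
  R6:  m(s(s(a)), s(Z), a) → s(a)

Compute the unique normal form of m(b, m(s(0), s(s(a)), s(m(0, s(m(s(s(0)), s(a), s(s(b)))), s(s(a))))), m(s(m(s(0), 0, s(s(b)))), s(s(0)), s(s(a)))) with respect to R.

1. m(b, m(s(0), s(s(a)), s(m(0, s(m(s(s(0)), s(a), s(s(b)))), s(s(a))))), m(s(m(s(0), 0, s(s(b)))), s(s(0)), s(s(a))))  →  m(b, m(s(0), s(s(a)), s(m(0, s(s(0)), s(s(a))))), m(s(m(s(0), 0, s(s(b)))), s(s(0)), s(s(a))))   [R1 at 2.3.1.2.1]
2. m(b, m(s(0), s(s(a)), s(m(0, s(s(0)), s(s(a))))), m(s(m(s(0), 0, s(s(b)))), s(s(0)), s(s(a))))  →  m(b, m(s(0), s(s(a)), s(0)), m(s(m(s(0), 0, s(s(b)))), s(s(0)), s(s(a))))   [R4 at 2.3.1]
3. m(b, m(s(0), s(s(a)), s(0)), m(s(m(s(0), 0, s(s(b)))), s(s(0)), s(s(a))))  →  m(b, s(0), m(s(m(s(0), 0, s(s(b)))), s(s(0)), s(s(a))))   [R3 at 2]
4. m(b, s(0), m(s(m(s(0), 0, s(s(b)))), s(s(0)), s(s(a))))  →  m(b, s(0), s(m(s(0), 0, s(s(b)))))   [R4 at 3]
5. m(b, s(0), s(m(s(0), 0, s(s(b)))))  →  m(b, s(0), s(0))   [R1 at 3.1]
6. m(b, s(0), s(0))  →  b   [R3 at ε]

b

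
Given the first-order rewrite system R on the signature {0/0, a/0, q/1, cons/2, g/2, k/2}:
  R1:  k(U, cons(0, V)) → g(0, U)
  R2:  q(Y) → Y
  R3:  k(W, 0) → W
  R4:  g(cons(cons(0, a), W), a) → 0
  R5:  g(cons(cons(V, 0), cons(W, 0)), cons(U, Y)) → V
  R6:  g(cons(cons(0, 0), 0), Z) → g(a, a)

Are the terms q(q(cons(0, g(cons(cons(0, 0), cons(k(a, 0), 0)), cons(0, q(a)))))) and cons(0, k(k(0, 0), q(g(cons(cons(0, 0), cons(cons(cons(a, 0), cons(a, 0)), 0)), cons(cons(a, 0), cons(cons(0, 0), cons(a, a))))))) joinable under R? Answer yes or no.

Reduce t₁ = q(q(cons(0, g(cons(cons(0, 0), cons(k(a, 0), 0)), cons(0, q(a)))))):
1. q(q(cons(0, g(cons(cons(0, 0), cons(k(a, 0), 0)), cons(0, q(a))))))  →  q(cons(0, g(cons(cons(0, 0), cons(k(a, 0), 0)), cons(0, q(a)))))   [R2 at ε]
2. q(cons(0, g(cons(cons(0, 0), cons(k(a, 0), 0)), cons(0, q(a)))))  →  cons(0, g(cons(cons(0, 0), cons(k(a, 0), 0)), cons(0, q(a))))   [R2 at ε]
3. cons(0, g(cons(cons(0, 0), cons(k(a, 0), 0)), cons(0, q(a))))  →  cons(0, 0)   [R5 at 2]

Reduce t₂ = cons(0, k(k(0, 0), q(g(cons(cons(0, 0), cons(cons(cons(a, 0), cons(a, 0)), 0)), cons(cons(a, 0), cons(cons(0, 0), cons(a, a))))))):
1. cons(0, k(k(0, 0), q(g(cons(cons(0, 0), cons(cons(cons(a, 0), cons(a, 0)), 0)), cons(cons(a, 0), cons(cons(0, 0), cons(a, a)))))))  →  cons(0, k(0, q(g(cons(cons(0, 0), cons(cons(cons(a, 0), cons(a, 0)), 0)), cons(cons(a, 0), cons(cons(0, 0), cons(a, a)))))))   [R3 at 2.1]
2. cons(0, k(0, q(g(cons(cons(0, 0), cons(cons(cons(a, 0), cons(a, 0)), 0)), cons(cons(a, 0), cons(cons(0, 0), cons(a, a)))))))  →  cons(0, k(0, g(cons(cons(0, 0), cons(cons(cons(a, 0), cons(a, 0)), 0)), cons(cons(a, 0), cons(cons(0, 0), cons(a, a))))))   [R2 at 2.2]
3. cons(0, k(0, g(cons(cons(0, 0), cons(cons(cons(a, 0), cons(a, 0)), 0)), cons(cons(a, 0), cons(cons(0, 0), cons(a, a))))))  →  cons(0, k(0, 0))   [R5 at 2.2]
4. cons(0, k(0, 0))  →  cons(0, 0)   [R3 at 2]

yes — NF(t₁) = cons(0, 0), NF(t₂) = cons(0, 0)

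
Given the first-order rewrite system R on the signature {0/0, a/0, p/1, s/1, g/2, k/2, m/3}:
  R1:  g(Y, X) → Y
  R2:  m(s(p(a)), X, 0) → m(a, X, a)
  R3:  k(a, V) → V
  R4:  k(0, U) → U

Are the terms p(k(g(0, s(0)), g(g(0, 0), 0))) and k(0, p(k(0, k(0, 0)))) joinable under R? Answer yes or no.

Reduce t₁ = p(k(g(0, s(0)), g(g(0, 0), 0))):
1. p(k(g(0, s(0)), g(g(0, 0), 0)))  →  p(k(0, g(g(0, 0), 0)))   [R1 at 1.1]
2. p(k(0, g(g(0, 0), 0)))  →  p(g(g(0, 0), 0))   [R4 at 1]
3. p(g(g(0, 0), 0))  →  p(g(0, 0))   [R1 at 1]
4. p(g(0, 0))  →  p(0)   [R1 at 1]

Reduce t₂ = k(0, p(k(0, k(0, 0)))):
1. k(0, p(k(0, k(0, 0))))  →  p(k(0, k(0, 0)))   [R4 at ε]
2. p(k(0, k(0, 0)))  →  p(k(0, 0))   [R4 at 1]
3. p(k(0, 0))  →  p(0)   [R4 at 1]

yes — NF(t₁) = p(0), NF(t₂) = p(0)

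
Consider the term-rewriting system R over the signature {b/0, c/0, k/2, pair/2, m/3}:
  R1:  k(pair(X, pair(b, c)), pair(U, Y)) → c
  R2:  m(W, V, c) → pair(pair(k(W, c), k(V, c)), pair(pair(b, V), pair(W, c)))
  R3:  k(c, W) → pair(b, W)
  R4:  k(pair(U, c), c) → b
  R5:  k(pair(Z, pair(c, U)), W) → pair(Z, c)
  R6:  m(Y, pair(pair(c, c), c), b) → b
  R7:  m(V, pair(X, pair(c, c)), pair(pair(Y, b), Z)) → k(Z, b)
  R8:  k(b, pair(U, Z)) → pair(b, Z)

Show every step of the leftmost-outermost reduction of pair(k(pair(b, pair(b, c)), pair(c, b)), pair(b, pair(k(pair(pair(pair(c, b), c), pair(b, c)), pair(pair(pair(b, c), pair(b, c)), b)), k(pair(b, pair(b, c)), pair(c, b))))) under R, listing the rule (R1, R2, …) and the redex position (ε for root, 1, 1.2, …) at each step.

pair(c, pair(b, pair(c, c)))

1. pair(k(pair(b, pair(b, c)), pair(c, b)), pair(b, pair(k(pair(pair(pair(c, b), c), pair(b, c)), pair(pair(pair(b, c), pair(b, c)), b)), k(pair(b, pair(b, c)), pair(c, b)))))  →  pair(c, pair(b, pair(k(pair(pair(pair(c, b), c), pair(b, c)), pair(pair(pair(b, c), pair(b, c)), b)), k(pair(b, pair(b, c)), pair(c, b)))))   [R1 at 1]
2. pair(c, pair(b, pair(k(pair(pair(pair(c, b), c), pair(b, c)), pair(pair(pair(b, c), pair(b, c)), b)), k(pair(b, pair(b, c)), pair(c, b)))))  →  pair(c, pair(b, pair(c, k(pair(b, pair(b, c)), pair(c, b)))))   [R1 at 2.2.1]
3. pair(c, pair(b, pair(c, k(pair(b, pair(b, c)), pair(c, b)))))  →  pair(c, pair(b, pair(c, c)))   [R1 at 2.2.2]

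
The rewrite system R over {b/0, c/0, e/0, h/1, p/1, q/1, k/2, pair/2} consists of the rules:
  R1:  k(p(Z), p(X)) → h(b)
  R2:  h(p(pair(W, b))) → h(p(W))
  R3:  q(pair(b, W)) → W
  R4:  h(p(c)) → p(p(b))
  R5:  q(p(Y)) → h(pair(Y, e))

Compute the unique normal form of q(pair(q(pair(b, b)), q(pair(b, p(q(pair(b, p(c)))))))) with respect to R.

p(p(c))

1. q(pair(q(pair(b, b)), q(pair(b, p(q(pair(b, p(c))))))))  →  q(pair(b, q(pair(b, p(q(pair(b, p(c))))))))   [R3 at 1.1]
2. q(pair(b, q(pair(b, p(q(pair(b, p(c))))))))  →  q(pair(b, p(q(pair(b, p(c))))))   [R3 at ε]
3. q(pair(b, p(q(pair(b, p(c))))))  →  p(q(pair(b, p(c))))   [R3 at ε]
4. p(q(pair(b, p(c))))  →  p(p(c))   [R3 at 1]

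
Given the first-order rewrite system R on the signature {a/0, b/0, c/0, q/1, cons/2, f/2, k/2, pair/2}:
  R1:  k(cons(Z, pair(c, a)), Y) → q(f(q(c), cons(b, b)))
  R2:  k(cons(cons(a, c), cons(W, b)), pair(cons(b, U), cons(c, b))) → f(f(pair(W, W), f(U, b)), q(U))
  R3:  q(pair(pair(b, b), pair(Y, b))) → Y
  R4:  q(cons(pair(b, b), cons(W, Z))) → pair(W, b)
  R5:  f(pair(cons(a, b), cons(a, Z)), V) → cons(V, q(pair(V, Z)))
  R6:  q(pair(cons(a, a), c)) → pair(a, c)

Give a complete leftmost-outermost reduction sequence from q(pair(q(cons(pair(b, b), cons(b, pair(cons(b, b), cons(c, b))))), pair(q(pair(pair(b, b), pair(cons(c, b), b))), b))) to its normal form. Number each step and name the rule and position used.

1. q(pair(q(cons(pair(b, b), cons(b, pair(cons(b, b), cons(c, b))))), pair(q(pair(pair(b, b), pair(cons(c, b), b))), b)))  →  q(pair(pair(b, b), pair(q(pair(pair(b, b), pair(cons(c, b), b))), b)))   [R4 at 1.1]
2. q(pair(pair(b, b), pair(q(pair(pair(b, b), pair(cons(c, b), b))), b)))  →  q(pair(pair(b, b), pair(cons(c, b), b)))   [R3 at ε]
3. q(pair(pair(b, b), pair(cons(c, b), b)))  →  cons(c, b)   [R3 at ε]

cons(c, b)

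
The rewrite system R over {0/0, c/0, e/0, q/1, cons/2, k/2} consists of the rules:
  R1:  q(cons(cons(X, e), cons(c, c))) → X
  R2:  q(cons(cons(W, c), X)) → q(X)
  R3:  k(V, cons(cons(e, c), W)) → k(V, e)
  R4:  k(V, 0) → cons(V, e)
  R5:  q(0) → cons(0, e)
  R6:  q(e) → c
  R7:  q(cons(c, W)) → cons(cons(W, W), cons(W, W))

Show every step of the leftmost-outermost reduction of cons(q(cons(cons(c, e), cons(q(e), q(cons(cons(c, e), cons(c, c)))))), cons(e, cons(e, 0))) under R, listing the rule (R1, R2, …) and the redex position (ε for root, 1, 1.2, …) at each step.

1. cons(q(cons(cons(c, e), cons(q(e), q(cons(cons(c, e), cons(c, c)))))), cons(e, cons(e, 0)))  →  cons(q(cons(cons(c, e), cons(c, q(cons(cons(c, e), cons(c, c)))))), cons(e, cons(e, 0)))   [R6 at 1.1.2.1]
2. cons(q(cons(cons(c, e), cons(c, q(cons(cons(c, e), cons(c, c)))))), cons(e, cons(e, 0)))  →  cons(q(cons(cons(c, e), cons(c, c))), cons(e, cons(e, 0)))   [R1 at 1.1.2.2]
3. cons(q(cons(cons(c, e), cons(c, c))), cons(e, cons(e, 0)))  →  cons(c, cons(e, cons(e, 0)))   [R1 at 1]

cons(c, cons(e, cons(e, 0)))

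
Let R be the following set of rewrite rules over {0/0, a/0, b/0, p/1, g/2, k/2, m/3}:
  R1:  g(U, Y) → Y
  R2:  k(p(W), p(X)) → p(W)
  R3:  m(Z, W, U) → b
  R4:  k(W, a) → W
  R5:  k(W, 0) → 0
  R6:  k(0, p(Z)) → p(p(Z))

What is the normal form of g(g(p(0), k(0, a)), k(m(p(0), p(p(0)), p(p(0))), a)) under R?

b

1. g(g(p(0), k(0, a)), k(m(p(0), p(p(0)), p(p(0))), a))  →  k(m(p(0), p(p(0)), p(p(0))), a)   [R1 at ε]
2. k(m(p(0), p(p(0)), p(p(0))), a)  →  m(p(0), p(p(0)), p(p(0)))   [R4 at ε]
3. m(p(0), p(p(0)), p(p(0)))  →  b   [R3 at ε]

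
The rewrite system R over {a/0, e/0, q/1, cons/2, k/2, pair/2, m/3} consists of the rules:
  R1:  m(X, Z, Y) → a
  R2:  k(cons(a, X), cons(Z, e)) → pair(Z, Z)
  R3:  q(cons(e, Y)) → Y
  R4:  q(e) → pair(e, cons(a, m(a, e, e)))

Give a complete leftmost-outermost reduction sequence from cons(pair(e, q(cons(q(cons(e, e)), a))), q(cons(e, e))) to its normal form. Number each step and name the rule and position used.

cons(pair(e, a), e)

1. cons(pair(e, q(cons(q(cons(e, e)), a))), q(cons(e, e)))  →  cons(pair(e, q(cons(e, a))), q(cons(e, e)))   [R3 at 1.2.1.1]
2. cons(pair(e, q(cons(e, a))), q(cons(e, e)))  →  cons(pair(e, a), q(cons(e, e)))   [R3 at 1.2]
3. cons(pair(e, a), q(cons(e, e)))  →  cons(pair(e, a), e)   [R3 at 2]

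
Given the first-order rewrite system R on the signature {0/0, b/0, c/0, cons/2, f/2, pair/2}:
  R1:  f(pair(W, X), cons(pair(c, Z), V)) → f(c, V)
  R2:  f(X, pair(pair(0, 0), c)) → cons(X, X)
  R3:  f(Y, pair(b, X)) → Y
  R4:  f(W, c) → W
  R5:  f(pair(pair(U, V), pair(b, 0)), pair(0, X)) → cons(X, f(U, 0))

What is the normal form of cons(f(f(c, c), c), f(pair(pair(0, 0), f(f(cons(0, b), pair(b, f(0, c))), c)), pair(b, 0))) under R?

cons(c, pair(pair(0, 0), cons(0, b)))

1. cons(f(f(c, c), c), f(pair(pair(0, 0), f(f(cons(0, b), pair(b, f(0, c))), c)), pair(b, 0)))  →  cons(f(c, c), f(pair(pair(0, 0), f(f(cons(0, b), pair(b, f(0, c))), c)), pair(b, 0)))   [R4 at 1]
2. cons(f(c, c), f(pair(pair(0, 0), f(f(cons(0, b), pair(b, f(0, c))), c)), pair(b, 0)))  →  cons(c, f(pair(pair(0, 0), f(f(cons(0, b), pair(b, f(0, c))), c)), pair(b, 0)))   [R4 at 1]
3. cons(c, f(pair(pair(0, 0), f(f(cons(0, b), pair(b, f(0, c))), c)), pair(b, 0)))  →  cons(c, pair(pair(0, 0), f(f(cons(0, b), pair(b, f(0, c))), c)))   [R3 at 2]
4. cons(c, pair(pair(0, 0), f(f(cons(0, b), pair(b, f(0, c))), c)))  →  cons(c, pair(pair(0, 0), f(cons(0, b), pair(b, f(0, c)))))   [R4 at 2.2]
5. cons(c, pair(pair(0, 0), f(cons(0, b), pair(b, f(0, c)))))  →  cons(c, pair(pair(0, 0), cons(0, b)))   [R3 at 2.2]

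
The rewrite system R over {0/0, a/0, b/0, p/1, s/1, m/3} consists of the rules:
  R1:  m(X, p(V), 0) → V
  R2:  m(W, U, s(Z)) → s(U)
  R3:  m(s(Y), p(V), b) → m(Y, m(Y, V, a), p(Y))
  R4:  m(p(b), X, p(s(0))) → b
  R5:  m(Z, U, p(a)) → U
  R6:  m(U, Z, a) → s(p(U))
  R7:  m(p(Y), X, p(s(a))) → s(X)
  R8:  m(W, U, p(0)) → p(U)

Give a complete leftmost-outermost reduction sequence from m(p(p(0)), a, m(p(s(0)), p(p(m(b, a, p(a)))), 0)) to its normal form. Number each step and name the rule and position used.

a

1. m(p(p(0)), a, m(p(s(0)), p(p(m(b, a, p(a)))), 0))  →  m(p(p(0)), a, p(m(b, a, p(a))))   [R1 at 3]
2. m(p(p(0)), a, p(m(b, a, p(a))))  →  m(p(p(0)), a, p(a))   [R5 at 3.1]
3. m(p(p(0)), a, p(a))  →  a   [R5 at ε]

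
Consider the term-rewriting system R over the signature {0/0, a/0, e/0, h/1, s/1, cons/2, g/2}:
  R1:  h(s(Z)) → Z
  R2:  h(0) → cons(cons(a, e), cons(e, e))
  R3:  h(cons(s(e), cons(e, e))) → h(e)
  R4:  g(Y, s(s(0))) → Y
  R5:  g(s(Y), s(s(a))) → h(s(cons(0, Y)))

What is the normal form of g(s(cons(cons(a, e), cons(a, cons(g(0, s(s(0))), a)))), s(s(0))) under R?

1. g(s(cons(cons(a, e), cons(a, cons(g(0, s(s(0))), a)))), s(s(0)))  →  s(cons(cons(a, e), cons(a, cons(g(0, s(s(0))), a))))   [R4 at ε]
2. s(cons(cons(a, e), cons(a, cons(g(0, s(s(0))), a))))  →  s(cons(cons(a, e), cons(a, cons(0, a))))   [R4 at 1.2.2.1]

s(cons(cons(a, e), cons(a, cons(0, a))))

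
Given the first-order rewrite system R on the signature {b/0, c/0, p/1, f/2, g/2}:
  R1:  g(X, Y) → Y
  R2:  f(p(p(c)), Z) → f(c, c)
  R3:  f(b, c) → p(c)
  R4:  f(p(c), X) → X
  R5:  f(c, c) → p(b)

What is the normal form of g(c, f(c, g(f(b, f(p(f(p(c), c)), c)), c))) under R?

1. g(c, f(c, g(f(b, f(p(f(p(c), c)), c)), c)))  →  f(c, g(f(b, f(p(f(p(c), c)), c)), c))   [R1 at ε]
2. f(c, g(f(b, f(p(f(p(c), c)), c)), c))  →  f(c, c)   [R1 at 2]
3. f(c, c)  →  p(b)   [R5 at ε]

p(b)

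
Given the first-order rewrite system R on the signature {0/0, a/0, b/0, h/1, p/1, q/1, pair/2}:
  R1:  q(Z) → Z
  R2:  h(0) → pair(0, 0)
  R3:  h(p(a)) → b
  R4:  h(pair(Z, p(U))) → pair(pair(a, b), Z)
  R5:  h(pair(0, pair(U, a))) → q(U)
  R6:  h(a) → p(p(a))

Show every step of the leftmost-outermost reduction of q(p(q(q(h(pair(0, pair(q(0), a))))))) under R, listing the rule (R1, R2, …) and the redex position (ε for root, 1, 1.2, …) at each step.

p(0)

1. q(p(q(q(h(pair(0, pair(q(0), a)))))))  →  p(q(q(h(pair(0, pair(q(0), a))))))   [R1 at ε]
2. p(q(q(h(pair(0, pair(q(0), a))))))  →  p(q(h(pair(0, pair(q(0), a)))))   [R1 at 1]
3. p(q(h(pair(0, pair(q(0), a)))))  →  p(h(pair(0, pair(q(0), a))))   [R1 at 1]
4. p(h(pair(0, pair(q(0), a))))  →  p(q(q(0)))   [R5 at 1]
5. p(q(q(0)))  →  p(q(0))   [R1 at 1]
6. p(q(0))  →  p(0)   [R1 at 1]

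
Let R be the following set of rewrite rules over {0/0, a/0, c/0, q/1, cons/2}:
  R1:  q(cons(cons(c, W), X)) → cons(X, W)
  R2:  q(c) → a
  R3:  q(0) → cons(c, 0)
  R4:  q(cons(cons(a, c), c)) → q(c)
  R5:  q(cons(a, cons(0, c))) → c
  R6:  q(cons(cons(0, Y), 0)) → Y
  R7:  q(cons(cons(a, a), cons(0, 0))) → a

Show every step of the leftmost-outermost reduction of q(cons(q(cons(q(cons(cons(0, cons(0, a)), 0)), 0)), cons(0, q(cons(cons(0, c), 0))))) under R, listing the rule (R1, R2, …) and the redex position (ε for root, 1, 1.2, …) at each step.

1. q(cons(q(cons(q(cons(cons(0, cons(0, a)), 0)), 0)), cons(0, q(cons(cons(0, c), 0)))))  →  q(cons(q(cons(cons(0, a), 0)), cons(0, q(cons(cons(0, c), 0)))))   [R6 at 1.1.1.1]
2. q(cons(q(cons(cons(0, a), 0)), cons(0, q(cons(cons(0, c), 0)))))  →  q(cons(a, cons(0, q(cons(cons(0, c), 0)))))   [R6 at 1.1]
3. q(cons(a, cons(0, q(cons(cons(0, c), 0)))))  →  q(cons(a, cons(0, c)))   [R6 at 1.2.2]
4. q(cons(a, cons(0, c)))  →  c   [R5 at ε]

c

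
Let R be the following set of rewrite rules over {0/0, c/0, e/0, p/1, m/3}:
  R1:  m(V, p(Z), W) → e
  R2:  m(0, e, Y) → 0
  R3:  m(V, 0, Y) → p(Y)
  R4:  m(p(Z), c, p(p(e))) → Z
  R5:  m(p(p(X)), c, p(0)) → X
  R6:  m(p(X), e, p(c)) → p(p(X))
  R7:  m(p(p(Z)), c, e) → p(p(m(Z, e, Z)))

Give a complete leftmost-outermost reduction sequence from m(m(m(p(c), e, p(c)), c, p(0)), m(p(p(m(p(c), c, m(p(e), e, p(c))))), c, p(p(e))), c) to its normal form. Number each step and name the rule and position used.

1. m(m(m(p(c), e, p(c)), c, p(0)), m(p(p(m(p(c), c, m(p(e), e, p(c))))), c, p(p(e))), c)  →  m(m(p(p(c)), c, p(0)), m(p(p(m(p(c), c, m(p(e), e, p(c))))), c, p(p(e))), c)   [R6 at 1.1]
2. m(m(p(p(c)), c, p(0)), m(p(p(m(p(c), c, m(p(e), e, p(c))))), c, p(p(e))), c)  →  m(c, m(p(p(m(p(c), c, m(p(e), e, p(c))))), c, p(p(e))), c)   [R5 at 1]
3. m(c, m(p(p(m(p(c), c, m(p(e), e, p(c))))), c, p(p(e))), c)  →  m(c, p(m(p(c), c, m(p(e), e, p(c)))), c)   [R4 at 2]
4. m(c, p(m(p(c), c, m(p(e), e, p(c)))), c)  →  e   [R1 at ε]

e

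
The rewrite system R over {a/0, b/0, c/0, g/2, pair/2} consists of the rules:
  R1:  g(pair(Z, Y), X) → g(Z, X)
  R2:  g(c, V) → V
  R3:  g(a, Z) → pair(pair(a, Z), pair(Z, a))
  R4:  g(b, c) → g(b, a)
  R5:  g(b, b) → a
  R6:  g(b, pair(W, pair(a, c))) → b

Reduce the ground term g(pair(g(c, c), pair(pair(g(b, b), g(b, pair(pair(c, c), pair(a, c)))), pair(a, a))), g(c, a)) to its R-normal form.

1. g(pair(g(c, c), pair(pair(g(b, b), g(b, pair(pair(c, c), pair(a, c)))), pair(a, a))), g(c, a))  →  g(g(c, c), g(c, a))   [R1 at ε]
2. g(g(c, c), g(c, a))  →  g(c, g(c, a))   [R2 at 1]
3. g(c, g(c, a))  →  g(c, a)   [R2 at ε]
4. g(c, a)  →  a   [R2 at ε]

a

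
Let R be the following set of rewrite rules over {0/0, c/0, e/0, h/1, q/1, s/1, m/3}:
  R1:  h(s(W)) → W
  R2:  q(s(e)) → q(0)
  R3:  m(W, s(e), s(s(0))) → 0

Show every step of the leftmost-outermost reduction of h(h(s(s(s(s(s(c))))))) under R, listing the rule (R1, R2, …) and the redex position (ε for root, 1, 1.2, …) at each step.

1. h(h(s(s(s(s(s(c)))))))  →  h(s(s(s(s(c)))))   [R1 at 1]
2. h(s(s(s(s(c)))))  →  s(s(s(c)))   [R1 at ε]

s(s(s(c)))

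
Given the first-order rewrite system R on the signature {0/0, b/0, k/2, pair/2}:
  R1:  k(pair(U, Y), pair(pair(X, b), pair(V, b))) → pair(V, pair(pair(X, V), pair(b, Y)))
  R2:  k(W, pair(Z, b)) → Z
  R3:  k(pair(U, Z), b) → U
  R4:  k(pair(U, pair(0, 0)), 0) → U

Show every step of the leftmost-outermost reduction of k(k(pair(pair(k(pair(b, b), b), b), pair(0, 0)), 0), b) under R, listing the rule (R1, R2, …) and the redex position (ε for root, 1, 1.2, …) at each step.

1. k(k(pair(pair(k(pair(b, b), b), b), pair(0, 0)), 0), b)  →  k(pair(k(pair(b, b), b), b), b)   [R4 at 1]
2. k(pair(k(pair(b, b), b), b), b)  →  k(pair(b, b), b)   [R3 at ε]
3. k(pair(b, b), b)  →  b   [R3 at ε]

b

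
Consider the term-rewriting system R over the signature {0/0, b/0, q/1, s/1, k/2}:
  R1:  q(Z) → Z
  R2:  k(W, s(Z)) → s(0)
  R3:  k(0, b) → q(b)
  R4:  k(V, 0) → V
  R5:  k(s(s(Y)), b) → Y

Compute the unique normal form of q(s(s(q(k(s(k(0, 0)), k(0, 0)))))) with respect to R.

s(s(s(0)))

1. q(s(s(q(k(s(k(0, 0)), k(0, 0))))))  →  s(s(q(k(s(k(0, 0)), k(0, 0)))))   [R1 at ε]
2. s(s(q(k(s(k(0, 0)), k(0, 0)))))  →  s(s(k(s(k(0, 0)), k(0, 0))))   [R1 at 1.1]
3. s(s(k(s(k(0, 0)), k(0, 0))))  →  s(s(k(s(0), k(0, 0))))   [R4 at 1.1.1.1]
4. s(s(k(s(0), k(0, 0))))  →  s(s(k(s(0), 0)))   [R4 at 1.1.2]
5. s(s(k(s(0), 0)))  →  s(s(s(0)))   [R4 at 1.1]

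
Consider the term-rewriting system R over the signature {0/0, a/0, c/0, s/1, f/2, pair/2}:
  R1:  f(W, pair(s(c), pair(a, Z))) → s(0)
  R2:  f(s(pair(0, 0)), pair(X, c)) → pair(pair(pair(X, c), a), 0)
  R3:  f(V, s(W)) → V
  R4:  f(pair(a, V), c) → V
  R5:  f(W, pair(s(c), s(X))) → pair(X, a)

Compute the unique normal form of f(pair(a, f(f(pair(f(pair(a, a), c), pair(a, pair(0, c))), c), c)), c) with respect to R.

1. f(pair(a, f(f(pair(f(pair(a, a), c), pair(a, pair(0, c))), c), c)), c)  →  f(f(pair(f(pair(a, a), c), pair(a, pair(0, c))), c), c)   [R4 at ε]
2. f(f(pair(f(pair(a, a), c), pair(a, pair(0, c))), c), c)  →  f(f(pair(a, pair(a, pair(0, c))), c), c)   [R4 at 1.1.1]
3. f(f(pair(a, pair(a, pair(0, c))), c), c)  →  f(pair(a, pair(0, c)), c)   [R4 at 1]
4. f(pair(a, pair(0, c)), c)  →  pair(0, c)   [R4 at ε]

pair(0, c)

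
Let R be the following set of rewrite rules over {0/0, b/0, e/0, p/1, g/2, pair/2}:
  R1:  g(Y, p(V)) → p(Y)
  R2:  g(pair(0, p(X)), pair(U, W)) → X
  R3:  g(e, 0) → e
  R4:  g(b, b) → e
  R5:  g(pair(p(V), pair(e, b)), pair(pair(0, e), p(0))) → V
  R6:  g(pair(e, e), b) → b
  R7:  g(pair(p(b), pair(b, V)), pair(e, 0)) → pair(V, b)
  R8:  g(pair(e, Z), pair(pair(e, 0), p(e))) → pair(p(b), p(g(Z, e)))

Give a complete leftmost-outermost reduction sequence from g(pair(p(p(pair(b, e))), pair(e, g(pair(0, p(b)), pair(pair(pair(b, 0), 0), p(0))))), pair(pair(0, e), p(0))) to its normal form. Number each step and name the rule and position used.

1. g(pair(p(p(pair(b, e))), pair(e, g(pair(0, p(b)), pair(pair(pair(b, 0), 0), p(0))))), pair(pair(0, e), p(0)))  →  g(pair(p(p(pair(b, e))), pair(e, b)), pair(pair(0, e), p(0)))   [R2 at 1.2.2]
2. g(pair(p(p(pair(b, e))), pair(e, b)), pair(pair(0, e), p(0)))  →  p(pair(b, e))   [R5 at ε]

p(pair(b, e))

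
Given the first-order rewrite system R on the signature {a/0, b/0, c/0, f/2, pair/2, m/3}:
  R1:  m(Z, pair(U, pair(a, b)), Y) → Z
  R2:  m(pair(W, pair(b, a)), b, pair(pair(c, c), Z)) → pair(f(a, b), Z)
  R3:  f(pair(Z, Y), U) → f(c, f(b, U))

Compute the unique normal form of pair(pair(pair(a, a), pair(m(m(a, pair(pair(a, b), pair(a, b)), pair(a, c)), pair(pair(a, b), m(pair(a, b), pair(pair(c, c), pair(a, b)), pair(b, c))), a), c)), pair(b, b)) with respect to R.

1. pair(pair(pair(a, a), pair(m(m(a, pair(pair(a, b), pair(a, b)), pair(a, c)), pair(pair(a, b), m(pair(a, b), pair(pair(c, c), pair(a, b)), pair(b, c))), a), c)), pair(b, b))  →  pair(pair(pair(a, a), pair(m(a, pair(pair(a, b), m(pair(a, b), pair(pair(c, c), pair(a, b)), pair(b, c))), a), c)), pair(b, b))   [R1 at 1.2.1.1]
2. pair(pair(pair(a, a), pair(m(a, pair(pair(a, b), m(pair(a, b), pair(pair(c, c), pair(a, b)), pair(b, c))), a), c)), pair(b, b))  →  pair(pair(pair(a, a), pair(m(a, pair(pair(a, b), pair(a, b)), a), c)), pair(b, b))   [R1 at 1.2.1.2.2]
3. pair(pair(pair(a, a), pair(m(a, pair(pair(a, b), pair(a, b)), a), c)), pair(b, b))  →  pair(pair(pair(a, a), pair(a, c)), pair(b, b))   [R1 at 1.2.1]

pair(pair(pair(a, a), pair(a, c)), pair(b, b))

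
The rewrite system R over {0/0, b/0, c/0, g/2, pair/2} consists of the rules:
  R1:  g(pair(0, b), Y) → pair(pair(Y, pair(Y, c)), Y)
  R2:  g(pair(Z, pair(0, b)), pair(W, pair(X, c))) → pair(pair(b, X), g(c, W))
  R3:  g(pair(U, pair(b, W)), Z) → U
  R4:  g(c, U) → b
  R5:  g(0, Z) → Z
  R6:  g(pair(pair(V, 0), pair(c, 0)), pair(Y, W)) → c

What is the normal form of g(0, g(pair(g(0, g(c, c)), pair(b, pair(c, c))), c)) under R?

1. g(0, g(pair(g(0, g(c, c)), pair(b, pair(c, c))), c))  →  g(pair(g(0, g(c, c)), pair(b, pair(c, c))), c)   [R5 at ε]
2. g(pair(g(0, g(c, c)), pair(b, pair(c, c))), c)  →  g(0, g(c, c))   [R3 at ε]
3. g(0, g(c, c))  →  g(c, c)   [R5 at ε]
4. g(c, c)  →  b   [R4 at ε]

b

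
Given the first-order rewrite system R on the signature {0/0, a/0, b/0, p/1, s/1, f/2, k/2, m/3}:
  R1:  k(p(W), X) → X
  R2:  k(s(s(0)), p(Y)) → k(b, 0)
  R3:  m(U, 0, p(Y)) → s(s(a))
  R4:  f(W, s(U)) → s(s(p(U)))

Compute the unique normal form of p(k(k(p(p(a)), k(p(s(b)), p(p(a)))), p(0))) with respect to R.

p(p(0))

1. p(k(k(p(p(a)), k(p(s(b)), p(p(a)))), p(0)))  →  p(k(k(p(s(b)), p(p(a))), p(0)))   [R1 at 1.1]
2. p(k(k(p(s(b)), p(p(a))), p(0)))  →  p(k(p(p(a)), p(0)))   [R1 at 1.1]
3. p(k(p(p(a)), p(0)))  →  p(p(0))   [R1 at 1]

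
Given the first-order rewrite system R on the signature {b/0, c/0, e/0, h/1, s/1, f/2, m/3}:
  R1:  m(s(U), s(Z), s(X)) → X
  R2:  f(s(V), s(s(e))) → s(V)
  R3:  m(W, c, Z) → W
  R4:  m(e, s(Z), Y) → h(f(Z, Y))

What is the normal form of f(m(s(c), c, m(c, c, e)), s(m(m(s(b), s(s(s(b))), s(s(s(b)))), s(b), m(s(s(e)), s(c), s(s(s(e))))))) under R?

s(c)

1. f(m(s(c), c, m(c, c, e)), s(m(m(s(b), s(s(s(b))), s(s(s(b)))), s(b), m(s(s(e)), s(c), s(s(s(e)))))))  →  f(s(c), s(m(m(s(b), s(s(s(b))), s(s(s(b)))), s(b), m(s(s(e)), s(c), s(s(s(e)))))))   [R3 at 1]
2. f(s(c), s(m(m(s(b), s(s(s(b))), s(s(s(b)))), s(b), m(s(s(e)), s(c), s(s(s(e)))))))  →  f(s(c), s(m(s(s(b)), s(b), m(s(s(e)), s(c), s(s(s(e)))))))   [R1 at 2.1.1]
3. f(s(c), s(m(s(s(b)), s(b), m(s(s(e)), s(c), s(s(s(e)))))))  →  f(s(c), s(m(s(s(b)), s(b), s(s(e)))))   [R1 at 2.1.3]
4. f(s(c), s(m(s(s(b)), s(b), s(s(e)))))  →  f(s(c), s(s(e)))   [R1 at 2.1]
5. f(s(c), s(s(e)))  →  s(c)   [R2 at ε]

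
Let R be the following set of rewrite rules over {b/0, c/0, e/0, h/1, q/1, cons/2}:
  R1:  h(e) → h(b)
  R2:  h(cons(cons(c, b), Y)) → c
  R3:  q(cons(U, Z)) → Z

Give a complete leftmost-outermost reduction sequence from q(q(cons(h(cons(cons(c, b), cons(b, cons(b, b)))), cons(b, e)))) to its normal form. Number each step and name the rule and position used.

1. q(q(cons(h(cons(cons(c, b), cons(b, cons(b, b)))), cons(b, e))))  →  q(cons(b, e))   [R3 at 1]
2. q(cons(b, e))  →  e   [R3 at ε]

e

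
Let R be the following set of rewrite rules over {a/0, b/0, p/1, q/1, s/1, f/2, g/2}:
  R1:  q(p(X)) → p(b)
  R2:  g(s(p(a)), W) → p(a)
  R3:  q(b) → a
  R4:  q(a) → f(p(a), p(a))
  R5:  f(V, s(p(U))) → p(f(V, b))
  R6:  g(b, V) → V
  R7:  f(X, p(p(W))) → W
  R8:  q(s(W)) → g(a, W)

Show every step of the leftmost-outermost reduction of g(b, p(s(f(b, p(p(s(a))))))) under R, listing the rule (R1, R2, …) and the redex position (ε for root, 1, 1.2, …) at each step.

p(s(s(a)))

1. g(b, p(s(f(b, p(p(s(a)))))))  →  p(s(f(b, p(p(s(a))))))   [R6 at ε]
2. p(s(f(b, p(p(s(a))))))  →  p(s(s(a)))   [R7 at 1.1]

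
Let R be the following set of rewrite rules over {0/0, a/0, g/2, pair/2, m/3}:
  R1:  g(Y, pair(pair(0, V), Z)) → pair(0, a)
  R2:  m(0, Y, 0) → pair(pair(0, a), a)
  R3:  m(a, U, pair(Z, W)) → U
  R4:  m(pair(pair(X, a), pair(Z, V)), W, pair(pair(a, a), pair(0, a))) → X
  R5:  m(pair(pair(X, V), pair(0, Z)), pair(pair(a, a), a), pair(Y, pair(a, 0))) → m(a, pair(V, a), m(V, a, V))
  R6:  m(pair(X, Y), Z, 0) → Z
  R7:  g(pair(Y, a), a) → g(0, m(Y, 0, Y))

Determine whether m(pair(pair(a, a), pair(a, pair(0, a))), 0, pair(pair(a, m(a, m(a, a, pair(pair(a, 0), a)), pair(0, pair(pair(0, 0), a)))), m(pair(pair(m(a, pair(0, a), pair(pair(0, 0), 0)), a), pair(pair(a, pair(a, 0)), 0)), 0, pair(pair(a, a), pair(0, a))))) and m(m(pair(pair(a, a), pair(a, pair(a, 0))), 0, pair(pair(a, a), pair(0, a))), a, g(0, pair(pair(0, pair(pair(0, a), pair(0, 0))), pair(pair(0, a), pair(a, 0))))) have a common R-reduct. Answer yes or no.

yes — NF(t₁) = a, NF(t₂) = a

Reduce t₁ = m(pair(pair(a, a), pair(a, pair(0, a))), 0, pair(pair(a, m(a, m(a, a, pair(pair(a, 0), a)), pair(0, pair(pair(0, 0), a)))), m(pair(pair(m(a, pair(0, a), pair(pair(0, 0), 0)), a), pair(pair(a, pair(a, 0)), 0)), 0, pair(pair(a, a), pair(0, a))))):
1. m(pair(pair(a, a), pair(a, pair(0, a))), 0, pair(pair(a, m(a, m(a, a, pair(pair(a, 0), a)), pair(0, pair(pair(0, 0), a)))), m(pair(pair(m(a, pair(0, a), pair(pair(0, 0), 0)), a), pair(pair(a, pair(a, 0)), 0)), 0, pair(pair(a, a), pair(0, a)))))  →  m(pair(pair(a, a), pair(a, pair(0, a))), 0, pair(pair(a, m(a, a, pair(pair(a, 0), a))), m(pair(pair(m(a, pair(0, a), pair(pair(0, 0), 0)), a), pair(pair(a, pair(a, 0)), 0)), 0, pair(pair(a, a), pair(0, a)))))   [R3 at 3.1.2]
2. m(pair(pair(a, a), pair(a, pair(0, a))), 0, pair(pair(a, m(a, a, pair(pair(a, 0), a))), m(pair(pair(m(a, pair(0, a), pair(pair(0, 0), 0)), a), pair(pair(a, pair(a, 0)), 0)), 0, pair(pair(a, a), pair(0, a)))))  →  m(pair(pair(a, a), pair(a, pair(0, a))), 0, pair(pair(a, a), m(pair(pair(m(a, pair(0, a), pair(pair(0, 0), 0)), a), pair(pair(a, pair(a, 0)), 0)), 0, pair(pair(a, a), pair(0, a)))))   [R3 at 3.1.2]
3. m(pair(pair(a, a), pair(a, pair(0, a))), 0, pair(pair(a, a), m(pair(pair(m(a, pair(0, a), pair(pair(0, 0), 0)), a), pair(pair(a, pair(a, 0)), 0)), 0, pair(pair(a, a), pair(0, a)))))  →  m(pair(pair(a, a), pair(a, pair(0, a))), 0, pair(pair(a, a), m(a, pair(0, a), pair(pair(0, 0), 0))))   [R4 at 3.2]
4. m(pair(pair(a, a), pair(a, pair(0, a))), 0, pair(pair(a, a), m(a, pair(0, a), pair(pair(0, 0), 0))))  →  m(pair(pair(a, a), pair(a, pair(0, a))), 0, pair(pair(a, a), pair(0, a)))   [R3 at 3.2]
5. m(pair(pair(a, a), pair(a, pair(0, a))), 0, pair(pair(a, a), pair(0, a)))  →  a   [R4 at ε]

Reduce t₂ = m(m(pair(pair(a, a), pair(a, pair(a, 0))), 0, pair(pair(a, a), pair(0, a))), a, g(0, pair(pair(0, pair(pair(0, a), pair(0, 0))), pair(pair(0, a), pair(a, 0))))):
1. m(m(pair(pair(a, a), pair(a, pair(a, 0))), 0, pair(pair(a, a), pair(0, a))), a, g(0, pair(pair(0, pair(pair(0, a), pair(0, 0))), pair(pair(0, a), pair(a, 0)))))  →  m(a, a, g(0, pair(pair(0, pair(pair(0, a), pair(0, 0))), pair(pair(0, a), pair(a, 0)))))   [R4 at 1]
2. m(a, a, g(0, pair(pair(0, pair(pair(0, a), pair(0, 0))), pair(pair(0, a), pair(a, 0)))))  →  m(a, a, pair(0, a))   [R1 at 3]
3. m(a, a, pair(0, a))  →  a   [R3 at ε]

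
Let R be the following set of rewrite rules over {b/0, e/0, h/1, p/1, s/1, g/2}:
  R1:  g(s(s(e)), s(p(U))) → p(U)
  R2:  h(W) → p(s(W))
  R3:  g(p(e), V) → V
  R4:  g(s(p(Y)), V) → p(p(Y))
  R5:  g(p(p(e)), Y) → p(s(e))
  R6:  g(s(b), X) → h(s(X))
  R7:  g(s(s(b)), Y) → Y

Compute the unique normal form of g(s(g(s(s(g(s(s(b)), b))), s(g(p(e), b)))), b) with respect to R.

b

1. g(s(g(s(s(g(s(s(b)), b))), s(g(p(e), b)))), b)  →  g(s(g(s(s(b)), s(g(p(e), b)))), b)   [R7 at 1.1.1.1.1]
2. g(s(g(s(s(b)), s(g(p(e), b)))), b)  →  g(s(s(g(p(e), b))), b)   [R7 at 1.1]
3. g(s(s(g(p(e), b))), b)  →  g(s(s(b)), b)   [R3 at 1.1.1]
4. g(s(s(b)), b)  →  b   [R7 at ε]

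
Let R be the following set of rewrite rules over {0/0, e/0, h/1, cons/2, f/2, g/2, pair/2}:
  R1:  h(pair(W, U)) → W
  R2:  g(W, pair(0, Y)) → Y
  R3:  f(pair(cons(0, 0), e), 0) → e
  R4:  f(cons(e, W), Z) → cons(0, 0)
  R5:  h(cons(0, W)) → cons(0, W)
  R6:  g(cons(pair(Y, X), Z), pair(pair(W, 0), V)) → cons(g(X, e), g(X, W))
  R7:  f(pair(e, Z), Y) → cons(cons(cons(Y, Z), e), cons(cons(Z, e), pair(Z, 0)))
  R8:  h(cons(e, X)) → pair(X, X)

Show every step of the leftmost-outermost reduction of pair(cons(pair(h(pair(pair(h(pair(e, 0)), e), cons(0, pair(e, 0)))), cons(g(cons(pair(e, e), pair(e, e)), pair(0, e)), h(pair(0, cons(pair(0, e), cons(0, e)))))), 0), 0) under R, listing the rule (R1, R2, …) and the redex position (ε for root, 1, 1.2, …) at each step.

1. pair(cons(pair(h(pair(pair(h(pair(e, 0)), e), cons(0, pair(e, 0)))), cons(g(cons(pair(e, e), pair(e, e)), pair(0, e)), h(pair(0, cons(pair(0, e), cons(0, e)))))), 0), 0)  →  pair(cons(pair(pair(h(pair(e, 0)), e), cons(g(cons(pair(e, e), pair(e, e)), pair(0, e)), h(pair(0, cons(pair(0, e), cons(0, e)))))), 0), 0)   [R1 at 1.1.1]
2. pair(cons(pair(pair(h(pair(e, 0)), e), cons(g(cons(pair(e, e), pair(e, e)), pair(0, e)), h(pair(0, cons(pair(0, e), cons(0, e)))))), 0), 0)  →  pair(cons(pair(pair(e, e), cons(g(cons(pair(e, e), pair(e, e)), pair(0, e)), h(pair(0, cons(pair(0, e), cons(0, e)))))), 0), 0)   [R1 at 1.1.1.1]
3. pair(cons(pair(pair(e, e), cons(g(cons(pair(e, e), pair(e, e)), pair(0, e)), h(pair(0, cons(pair(0, e), cons(0, e)))))), 0), 0)  →  pair(cons(pair(pair(e, e), cons(e, h(pair(0, cons(pair(0, e), cons(0, e)))))), 0), 0)   [R2 at 1.1.2.1]
4. pair(cons(pair(pair(e, e), cons(e, h(pair(0, cons(pair(0, e), cons(0, e)))))), 0), 0)  →  pair(cons(pair(pair(e, e), cons(e, 0)), 0), 0)   [R1 at 1.1.2.2]

pair(cons(pair(pair(e, e), cons(e, 0)), 0), 0)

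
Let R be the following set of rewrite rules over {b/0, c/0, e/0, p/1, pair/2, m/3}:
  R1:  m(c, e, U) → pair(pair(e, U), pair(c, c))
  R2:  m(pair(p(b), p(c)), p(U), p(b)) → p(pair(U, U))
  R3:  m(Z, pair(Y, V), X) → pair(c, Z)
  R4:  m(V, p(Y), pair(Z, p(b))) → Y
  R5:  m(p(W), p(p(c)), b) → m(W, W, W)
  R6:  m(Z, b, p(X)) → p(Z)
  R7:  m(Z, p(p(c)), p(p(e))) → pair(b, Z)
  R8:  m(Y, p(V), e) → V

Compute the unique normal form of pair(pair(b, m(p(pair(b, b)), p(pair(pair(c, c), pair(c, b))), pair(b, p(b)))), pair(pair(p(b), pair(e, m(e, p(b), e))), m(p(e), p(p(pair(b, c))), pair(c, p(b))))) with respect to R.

pair(pair(b, pair(pair(c, c), pair(c, b))), pair(pair(p(b), pair(e, b)), p(pair(b, c))))

1. pair(pair(b, m(p(pair(b, b)), p(pair(pair(c, c), pair(c, b))), pair(b, p(b)))), pair(pair(p(b), pair(e, m(e, p(b), e))), m(p(e), p(p(pair(b, c))), pair(c, p(b)))))  →  pair(pair(b, pair(pair(c, c), pair(c, b))), pair(pair(p(b), pair(e, m(e, p(b), e))), m(p(e), p(p(pair(b, c))), pair(c, p(b)))))   [R4 at 1.2]
2. pair(pair(b, pair(pair(c, c), pair(c, b))), pair(pair(p(b), pair(e, m(e, p(b), e))), m(p(e), p(p(pair(b, c))), pair(c, p(b)))))  →  pair(pair(b, pair(pair(c, c), pair(c, b))), pair(pair(p(b), pair(e, b)), m(p(e), p(p(pair(b, c))), pair(c, p(b)))))   [R8 at 2.1.2.2]
3. pair(pair(b, pair(pair(c, c), pair(c, b))), pair(pair(p(b), pair(e, b)), m(p(e), p(p(pair(b, c))), pair(c, p(b)))))  →  pair(pair(b, pair(pair(c, c), pair(c, b))), pair(pair(p(b), pair(e, b)), p(pair(b, c))))   [R4 at 2.2]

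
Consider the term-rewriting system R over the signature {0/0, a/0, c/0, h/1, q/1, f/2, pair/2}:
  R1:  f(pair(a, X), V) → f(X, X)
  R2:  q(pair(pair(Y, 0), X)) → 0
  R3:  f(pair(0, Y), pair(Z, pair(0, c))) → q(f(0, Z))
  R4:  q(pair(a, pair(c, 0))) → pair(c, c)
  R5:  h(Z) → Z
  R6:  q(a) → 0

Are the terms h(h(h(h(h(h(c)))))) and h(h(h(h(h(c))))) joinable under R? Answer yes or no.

Reduce t₁ = h(h(h(h(h(h(c)))))):
1. h(h(h(h(h(h(c))))))  →  h(h(h(h(h(c)))))   [R5 at ε]
2. h(h(h(h(h(c)))))  →  h(h(h(h(c))))   [R5 at ε]
3. h(h(h(h(c))))  →  h(h(h(c)))   [R5 at ε]
4. h(h(h(c)))  →  h(h(c))   [R5 at ε]
5. h(h(c))  →  h(c)   [R5 at ε]
6. h(c)  →  c   [R5 at ε]

Reduce t₂ = h(h(h(h(h(c))))):
1. h(h(h(h(h(c)))))  →  h(h(h(h(c))))   [R5 at ε]
2. h(h(h(h(c))))  →  h(h(h(c)))   [R5 at ε]
3. h(h(h(c)))  →  h(h(c))   [R5 at ε]
4. h(h(c))  →  h(c)   [R5 at ε]
5. h(c)  →  c   [R5 at ε]

yes — NF(t₁) = c, NF(t₂) = c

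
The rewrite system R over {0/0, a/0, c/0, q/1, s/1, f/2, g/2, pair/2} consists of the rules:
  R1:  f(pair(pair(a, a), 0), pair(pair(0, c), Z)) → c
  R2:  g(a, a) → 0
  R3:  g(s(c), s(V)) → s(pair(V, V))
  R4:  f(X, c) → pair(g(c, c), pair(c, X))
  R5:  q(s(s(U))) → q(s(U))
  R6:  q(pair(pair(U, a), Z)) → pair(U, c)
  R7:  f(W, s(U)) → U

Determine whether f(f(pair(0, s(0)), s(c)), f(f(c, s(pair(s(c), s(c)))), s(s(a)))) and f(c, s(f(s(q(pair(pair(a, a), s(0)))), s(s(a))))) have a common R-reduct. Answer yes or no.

Reduce t₁ = f(f(pair(0, s(0)), s(c)), f(f(c, s(pair(s(c), s(c)))), s(s(a)))):
1. f(f(pair(0, s(0)), s(c)), f(f(c, s(pair(s(c), s(c)))), s(s(a))))  →  f(c, f(f(c, s(pair(s(c), s(c)))), s(s(a))))   [R7 at 1]
2. f(c, f(f(c, s(pair(s(c), s(c)))), s(s(a))))  →  f(c, s(a))   [R7 at 2]
3. f(c, s(a))  →  a   [R7 at ε]

Reduce t₂ = f(c, s(f(s(q(pair(pair(a, a), s(0)))), s(s(a))))):
1. f(c, s(f(s(q(pair(pair(a, a), s(0)))), s(s(a)))))  →  f(s(q(pair(pair(a, a), s(0)))), s(s(a)))   [R7 at ε]
2. f(s(q(pair(pair(a, a), s(0)))), s(s(a)))  →  s(a)   [R7 at ε]

no — NF(t₁) = a, NF(t₂) = s(a)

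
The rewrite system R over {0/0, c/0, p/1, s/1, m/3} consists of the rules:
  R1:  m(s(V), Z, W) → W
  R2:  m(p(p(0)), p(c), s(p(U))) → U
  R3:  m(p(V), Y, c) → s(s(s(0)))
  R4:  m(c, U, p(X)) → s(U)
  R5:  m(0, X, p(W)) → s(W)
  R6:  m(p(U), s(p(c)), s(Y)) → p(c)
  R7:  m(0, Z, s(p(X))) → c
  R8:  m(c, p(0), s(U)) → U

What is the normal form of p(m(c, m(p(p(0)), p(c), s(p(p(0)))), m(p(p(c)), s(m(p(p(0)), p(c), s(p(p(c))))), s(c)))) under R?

p(s(p(0)))

1. p(m(c, m(p(p(0)), p(c), s(p(p(0)))), m(p(p(c)), s(m(p(p(0)), p(c), s(p(p(c))))), s(c))))  →  p(m(c, p(0), m(p(p(c)), s(m(p(p(0)), p(c), s(p(p(c))))), s(c))))   [R2 at 1.2]
2. p(m(c, p(0), m(p(p(c)), s(m(p(p(0)), p(c), s(p(p(c))))), s(c))))  →  p(m(c, p(0), m(p(p(c)), s(p(c)), s(c))))   [R2 at 1.3.2.1]
3. p(m(c, p(0), m(p(p(c)), s(p(c)), s(c))))  →  p(m(c, p(0), p(c)))   [R6 at 1.3]
4. p(m(c, p(0), p(c)))  →  p(s(p(0)))   [R4 at 1]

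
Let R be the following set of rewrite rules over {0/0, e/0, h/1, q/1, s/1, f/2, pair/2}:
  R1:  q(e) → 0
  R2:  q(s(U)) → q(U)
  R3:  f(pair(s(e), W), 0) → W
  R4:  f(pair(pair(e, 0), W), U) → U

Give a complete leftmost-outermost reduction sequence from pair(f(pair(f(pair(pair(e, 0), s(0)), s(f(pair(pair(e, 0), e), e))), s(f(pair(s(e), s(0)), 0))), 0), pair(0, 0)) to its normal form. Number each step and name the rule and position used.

pair(s(s(0)), pair(0, 0))

1. pair(f(pair(f(pair(pair(e, 0), s(0)), s(f(pair(pair(e, 0), e), e))), s(f(pair(s(e), s(0)), 0))), 0), pair(0, 0))  →  pair(f(pair(s(f(pair(pair(e, 0), e), e)), s(f(pair(s(e), s(0)), 0))), 0), pair(0, 0))   [R4 at 1.1.1]
2. pair(f(pair(s(f(pair(pair(e, 0), e), e)), s(f(pair(s(e), s(0)), 0))), 0), pair(0, 0))  →  pair(f(pair(s(e), s(f(pair(s(e), s(0)), 0))), 0), pair(0, 0))   [R4 at 1.1.1.1]
3. pair(f(pair(s(e), s(f(pair(s(e), s(0)), 0))), 0), pair(0, 0))  →  pair(s(f(pair(s(e), s(0)), 0)), pair(0, 0))   [R3 at 1]
4. pair(s(f(pair(s(e), s(0)), 0)), pair(0, 0))  →  pair(s(s(0)), pair(0, 0))   [R3 at 1.1]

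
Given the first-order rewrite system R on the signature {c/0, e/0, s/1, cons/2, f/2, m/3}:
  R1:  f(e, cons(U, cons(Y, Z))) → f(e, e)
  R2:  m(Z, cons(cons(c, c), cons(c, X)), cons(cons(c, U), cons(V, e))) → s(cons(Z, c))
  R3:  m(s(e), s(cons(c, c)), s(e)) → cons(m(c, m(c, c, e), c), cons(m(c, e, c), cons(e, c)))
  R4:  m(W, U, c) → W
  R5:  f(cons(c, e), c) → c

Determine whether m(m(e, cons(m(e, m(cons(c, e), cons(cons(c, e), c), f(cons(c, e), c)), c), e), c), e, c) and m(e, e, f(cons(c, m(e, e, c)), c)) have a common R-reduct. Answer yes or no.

yes — NF(t₁) = e, NF(t₂) = e

Reduce t₁ = m(m(e, cons(m(e, m(cons(c, e), cons(cons(c, e), c), f(cons(c, e), c)), c), e), c), e, c):
1. m(m(e, cons(m(e, m(cons(c, e), cons(cons(c, e), c), f(cons(c, e), c)), c), e), c), e, c)  →  m(e, cons(m(e, m(cons(c, e), cons(cons(c, e), c), f(cons(c, e), c)), c), e), c)   [R4 at ε]
2. m(e, cons(m(e, m(cons(c, e), cons(cons(c, e), c), f(cons(c, e), c)), c), e), c)  →  e   [R4 at ε]

Reduce t₂ = m(e, e, f(cons(c, m(e, e, c)), c)):
1. m(e, e, f(cons(c, m(e, e, c)), c))  →  m(e, e, f(cons(c, e), c))   [R4 at 3.1.2]
2. m(e, e, f(cons(c, e), c))  →  m(e, e, c)   [R5 at 3]
3. m(e, e, c)  →  e   [R4 at ε]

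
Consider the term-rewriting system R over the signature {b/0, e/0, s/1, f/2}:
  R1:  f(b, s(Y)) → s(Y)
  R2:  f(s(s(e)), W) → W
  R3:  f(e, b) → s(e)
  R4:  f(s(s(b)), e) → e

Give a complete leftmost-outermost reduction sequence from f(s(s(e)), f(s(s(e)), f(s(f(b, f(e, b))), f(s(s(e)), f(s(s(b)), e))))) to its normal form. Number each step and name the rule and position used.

e

1. f(s(s(e)), f(s(s(e)), f(s(f(b, f(e, b))), f(s(s(e)), f(s(s(b)), e)))))  →  f(s(s(e)), f(s(f(b, f(e, b))), f(s(s(e)), f(s(s(b)), e))))   [R2 at ε]
2. f(s(s(e)), f(s(f(b, f(e, b))), f(s(s(e)), f(s(s(b)), e))))  →  f(s(f(b, f(e, b))), f(s(s(e)), f(s(s(b)), e)))   [R2 at ε]
3. f(s(f(b, f(e, b))), f(s(s(e)), f(s(s(b)), e)))  →  f(s(f(b, s(e))), f(s(s(e)), f(s(s(b)), e)))   [R3 at 1.1.2]
4. f(s(f(b, s(e))), f(s(s(e)), f(s(s(b)), e)))  →  f(s(s(e)), f(s(s(e)), f(s(s(b)), e)))   [R1 at 1.1]
5. f(s(s(e)), f(s(s(e)), f(s(s(b)), e)))  →  f(s(s(e)), f(s(s(b)), e))   [R2 at ε]
6. f(s(s(e)), f(s(s(b)), e))  →  f(s(s(b)), e)   [R2 at ε]
7. f(s(s(b)), e)  →  e   [R4 at ε]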